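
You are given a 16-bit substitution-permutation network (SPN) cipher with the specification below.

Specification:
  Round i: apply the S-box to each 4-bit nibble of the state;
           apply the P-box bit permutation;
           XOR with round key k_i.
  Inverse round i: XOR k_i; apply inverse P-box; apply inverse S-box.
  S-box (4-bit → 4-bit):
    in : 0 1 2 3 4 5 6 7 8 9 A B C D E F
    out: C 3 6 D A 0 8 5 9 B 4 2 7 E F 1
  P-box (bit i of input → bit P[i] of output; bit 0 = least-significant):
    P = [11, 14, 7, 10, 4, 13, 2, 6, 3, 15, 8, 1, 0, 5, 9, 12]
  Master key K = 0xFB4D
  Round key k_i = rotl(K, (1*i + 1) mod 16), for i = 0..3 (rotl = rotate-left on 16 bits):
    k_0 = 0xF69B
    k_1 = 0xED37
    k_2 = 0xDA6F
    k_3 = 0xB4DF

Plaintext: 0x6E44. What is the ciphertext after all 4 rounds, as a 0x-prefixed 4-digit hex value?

0xA8DC

s_0 = plaintext = 0x6E44
s_1 = Round(s_0, k_0) = 0x03D1
s_2 = Round(s_1, k_1) = 0x9679
s_3 = Round(s_2, k_2) = 0x8658
s_4 = Round(s_3, k_3) = 0xA8DC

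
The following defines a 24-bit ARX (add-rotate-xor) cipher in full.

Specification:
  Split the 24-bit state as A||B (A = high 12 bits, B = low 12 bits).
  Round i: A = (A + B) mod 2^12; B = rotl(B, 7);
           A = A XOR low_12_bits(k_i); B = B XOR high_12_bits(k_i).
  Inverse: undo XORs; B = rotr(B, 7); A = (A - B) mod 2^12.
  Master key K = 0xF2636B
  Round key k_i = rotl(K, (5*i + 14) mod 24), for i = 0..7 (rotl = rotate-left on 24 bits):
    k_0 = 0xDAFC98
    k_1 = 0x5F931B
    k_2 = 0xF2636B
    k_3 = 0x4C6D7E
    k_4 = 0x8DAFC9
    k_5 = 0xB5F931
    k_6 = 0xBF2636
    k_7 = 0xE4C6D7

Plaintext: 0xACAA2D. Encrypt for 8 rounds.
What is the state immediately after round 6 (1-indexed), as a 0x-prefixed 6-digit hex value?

0x3862CE

s_0 = plaintext = 0xACAA2D
s_1 = Round(s_0, k_0) = 0x86FB7E
s_2 = Round(s_1, k_1) = 0x0F6AA2
s_3 = Round(s_2, k_2) = 0x8F3E73
s_4 = Round(s_3, k_3) = 0xA18D35
s_5 = Round(s_4, k_4) = 0x884233
s_6 = Round(s_5, k_5) = 0x3862CE
s_7 = Round(s_6, k_6) = 0x062CE4
s_8 = Round(s_7, k_7) = 0xB91C2B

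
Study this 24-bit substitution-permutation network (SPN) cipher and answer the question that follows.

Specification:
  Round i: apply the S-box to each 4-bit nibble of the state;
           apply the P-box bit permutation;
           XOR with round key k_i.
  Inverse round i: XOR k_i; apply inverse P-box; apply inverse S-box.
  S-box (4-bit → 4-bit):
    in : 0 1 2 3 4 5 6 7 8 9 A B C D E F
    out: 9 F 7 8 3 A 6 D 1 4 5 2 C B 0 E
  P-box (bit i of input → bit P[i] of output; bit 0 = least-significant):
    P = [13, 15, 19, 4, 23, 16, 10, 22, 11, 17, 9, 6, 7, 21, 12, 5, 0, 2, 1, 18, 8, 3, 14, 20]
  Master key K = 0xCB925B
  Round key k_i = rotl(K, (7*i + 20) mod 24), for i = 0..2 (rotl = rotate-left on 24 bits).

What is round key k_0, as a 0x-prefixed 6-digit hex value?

K = 0xCB925B
k_0 = rotl(K, (7*0+20) mod 24) = rotl(K, 20) = 0xBCB925

0xBCB925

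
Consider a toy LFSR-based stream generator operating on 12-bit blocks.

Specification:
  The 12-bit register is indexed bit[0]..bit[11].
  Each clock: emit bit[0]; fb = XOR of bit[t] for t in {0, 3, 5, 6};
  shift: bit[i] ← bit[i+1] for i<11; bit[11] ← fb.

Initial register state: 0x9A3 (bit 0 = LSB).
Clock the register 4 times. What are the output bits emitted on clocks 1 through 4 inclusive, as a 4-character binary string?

1100

reg_0 = 0x9A3
clock 1: out=1, reg = 0x4D1
clock 2: out=1, reg = 0x268
clock 3: out=0, reg = 0x934
clock 4: out=0, reg = 0xC9A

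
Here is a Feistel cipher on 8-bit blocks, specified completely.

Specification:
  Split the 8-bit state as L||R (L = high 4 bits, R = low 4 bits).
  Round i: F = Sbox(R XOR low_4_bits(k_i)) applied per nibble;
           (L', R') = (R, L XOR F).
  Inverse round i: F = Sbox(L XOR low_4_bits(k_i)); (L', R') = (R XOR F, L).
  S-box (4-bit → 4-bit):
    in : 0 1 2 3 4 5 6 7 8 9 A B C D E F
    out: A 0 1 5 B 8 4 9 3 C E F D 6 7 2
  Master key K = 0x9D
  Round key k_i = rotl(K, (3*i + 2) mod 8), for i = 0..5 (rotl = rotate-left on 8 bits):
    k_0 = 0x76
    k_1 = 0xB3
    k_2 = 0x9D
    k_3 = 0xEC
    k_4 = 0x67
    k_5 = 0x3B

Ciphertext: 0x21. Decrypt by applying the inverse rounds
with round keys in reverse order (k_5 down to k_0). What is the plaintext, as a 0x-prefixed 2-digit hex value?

s_0 = ciphertext = 0x21
s_1 = InvRound(s_0, k_5) = 0xD2
s_2 = InvRound(s_1, k_4) = 0xCD
s_3 = InvRound(s_2, k_3) = 0x7C
s_4 = InvRound(s_3, k_2) = 0x27
s_5 = InvRound(s_4, k_1) = 0x72
s_6 = InvRound(s_5, k_0) = 0x27

0x27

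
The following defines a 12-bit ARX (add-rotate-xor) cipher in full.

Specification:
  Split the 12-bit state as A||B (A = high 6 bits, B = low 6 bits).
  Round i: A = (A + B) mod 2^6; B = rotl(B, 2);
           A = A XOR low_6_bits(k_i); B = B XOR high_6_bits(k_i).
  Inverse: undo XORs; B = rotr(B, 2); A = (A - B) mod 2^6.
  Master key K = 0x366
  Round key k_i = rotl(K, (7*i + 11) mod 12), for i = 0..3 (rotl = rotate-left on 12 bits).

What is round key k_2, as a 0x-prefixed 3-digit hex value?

0x6CC

K = 0x366
k_0 = rotl(K, (7*0+11) mod 12) = rotl(K, 11) = 0x1B3
k_1 = rotl(K, (7*1+11) mod 12) = rotl(K, 6) = 0x98D
k_2 = rotl(K, (7*2+11) mod 12) = rotl(K, 1) = 0x6CC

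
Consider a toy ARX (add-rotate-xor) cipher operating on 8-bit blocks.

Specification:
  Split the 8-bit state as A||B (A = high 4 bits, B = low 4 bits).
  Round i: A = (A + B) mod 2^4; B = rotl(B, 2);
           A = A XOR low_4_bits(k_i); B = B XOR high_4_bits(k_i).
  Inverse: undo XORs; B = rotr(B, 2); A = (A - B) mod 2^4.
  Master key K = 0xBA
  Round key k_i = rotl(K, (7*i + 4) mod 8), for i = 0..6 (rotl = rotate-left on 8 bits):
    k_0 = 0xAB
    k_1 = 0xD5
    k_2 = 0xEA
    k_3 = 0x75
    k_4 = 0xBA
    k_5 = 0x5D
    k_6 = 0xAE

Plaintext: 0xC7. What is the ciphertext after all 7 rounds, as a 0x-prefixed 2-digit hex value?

0x17

s_0 = plaintext = 0xC7
s_1 = Round(s_0, k_0) = 0x87
s_2 = Round(s_1, k_1) = 0xA0
s_3 = Round(s_2, k_2) = 0x0E
s_4 = Round(s_3, k_3) = 0xBC
s_5 = Round(s_4, k_4) = 0xD8
s_6 = Round(s_5, k_5) = 0x87
s_7 = Round(s_6, k_6) = 0x17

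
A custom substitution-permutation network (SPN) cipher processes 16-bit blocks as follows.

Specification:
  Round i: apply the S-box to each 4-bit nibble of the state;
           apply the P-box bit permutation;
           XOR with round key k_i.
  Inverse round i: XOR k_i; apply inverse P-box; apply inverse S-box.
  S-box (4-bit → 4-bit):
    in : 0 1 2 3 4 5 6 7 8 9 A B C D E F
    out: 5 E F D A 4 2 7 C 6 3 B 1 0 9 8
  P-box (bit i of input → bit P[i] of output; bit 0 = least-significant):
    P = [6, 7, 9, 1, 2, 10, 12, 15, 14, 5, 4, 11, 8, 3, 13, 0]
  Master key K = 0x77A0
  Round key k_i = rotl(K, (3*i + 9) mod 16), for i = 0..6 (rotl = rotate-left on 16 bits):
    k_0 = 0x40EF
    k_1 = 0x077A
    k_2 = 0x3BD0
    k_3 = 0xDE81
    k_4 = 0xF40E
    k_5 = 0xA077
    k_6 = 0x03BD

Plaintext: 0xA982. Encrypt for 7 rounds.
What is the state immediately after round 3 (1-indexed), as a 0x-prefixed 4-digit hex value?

0x3F20

s_0 = plaintext = 0xA982
s_1 = Round(s_0, k_0) = 0xD315
s_2 = Round(s_1, k_1) = 0xD96A
s_3 = Round(s_2, k_2) = 0x3F20
s_4 = Round(s_3, k_3) = 0x61C4
s_5 = Round(s_4, k_4) = 0xFCB0
s_6 = Round(s_5, k_5) = 0x6632
s_7 = Round(s_6, k_6) = 0x9153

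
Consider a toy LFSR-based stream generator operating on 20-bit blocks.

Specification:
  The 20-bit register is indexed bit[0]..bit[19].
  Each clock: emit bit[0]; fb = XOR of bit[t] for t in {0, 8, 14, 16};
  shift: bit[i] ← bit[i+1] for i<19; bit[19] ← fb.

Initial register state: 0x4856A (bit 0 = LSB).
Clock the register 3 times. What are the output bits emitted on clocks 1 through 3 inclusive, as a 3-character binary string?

reg_0 = 0x4856A
clock 1: out=0, reg = 0xA42B5
clock 2: out=1, reg = 0x5215A
clock 3: out=0, reg = 0x290AD

010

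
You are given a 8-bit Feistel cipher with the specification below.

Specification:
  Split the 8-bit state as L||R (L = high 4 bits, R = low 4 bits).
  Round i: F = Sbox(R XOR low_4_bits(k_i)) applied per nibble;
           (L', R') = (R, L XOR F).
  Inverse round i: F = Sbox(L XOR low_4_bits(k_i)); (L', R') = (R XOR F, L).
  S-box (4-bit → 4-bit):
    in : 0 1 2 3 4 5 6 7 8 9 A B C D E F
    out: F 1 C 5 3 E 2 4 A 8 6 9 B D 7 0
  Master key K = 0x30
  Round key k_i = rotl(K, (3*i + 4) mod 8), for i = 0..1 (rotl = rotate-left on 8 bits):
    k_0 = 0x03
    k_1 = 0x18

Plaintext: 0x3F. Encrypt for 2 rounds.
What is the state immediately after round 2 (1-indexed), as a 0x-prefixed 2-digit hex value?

0x80

s_0 = plaintext = 0x3F
s_1 = Round(s_0, k_0) = 0xF8
s_2 = Round(s_1, k_1) = 0x80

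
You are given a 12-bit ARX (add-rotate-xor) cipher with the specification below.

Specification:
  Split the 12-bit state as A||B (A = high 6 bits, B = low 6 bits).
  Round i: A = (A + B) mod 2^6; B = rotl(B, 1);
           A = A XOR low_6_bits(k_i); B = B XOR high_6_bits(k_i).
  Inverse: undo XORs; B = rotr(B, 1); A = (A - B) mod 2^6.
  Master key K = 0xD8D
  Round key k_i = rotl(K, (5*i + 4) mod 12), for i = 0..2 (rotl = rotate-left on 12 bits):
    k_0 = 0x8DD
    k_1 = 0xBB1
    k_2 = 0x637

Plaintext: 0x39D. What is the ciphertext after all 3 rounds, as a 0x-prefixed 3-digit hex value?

s_0 = plaintext = 0x39D
s_1 = Round(s_0, k_0) = 0xD99
s_2 = Round(s_1, k_1) = 0xF9C
s_3 = Round(s_2, k_2) = 0xB60

0xB60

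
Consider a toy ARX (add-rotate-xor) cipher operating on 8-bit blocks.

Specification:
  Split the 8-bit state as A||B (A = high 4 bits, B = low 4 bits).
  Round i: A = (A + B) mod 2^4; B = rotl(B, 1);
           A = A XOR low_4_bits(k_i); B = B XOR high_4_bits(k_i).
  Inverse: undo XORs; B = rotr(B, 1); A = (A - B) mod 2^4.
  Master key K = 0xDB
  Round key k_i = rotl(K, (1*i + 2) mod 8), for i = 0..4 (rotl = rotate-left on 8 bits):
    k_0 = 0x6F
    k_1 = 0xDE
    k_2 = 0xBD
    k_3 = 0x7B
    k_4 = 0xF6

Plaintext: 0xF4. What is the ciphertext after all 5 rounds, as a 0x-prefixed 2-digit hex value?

s_0 = plaintext = 0xF4
s_1 = Round(s_0, k_0) = 0xCE
s_2 = Round(s_1, k_1) = 0x40
s_3 = Round(s_2, k_2) = 0x9B
s_4 = Round(s_3, k_3) = 0xF0
s_5 = Round(s_4, k_4) = 0x9F

0x9F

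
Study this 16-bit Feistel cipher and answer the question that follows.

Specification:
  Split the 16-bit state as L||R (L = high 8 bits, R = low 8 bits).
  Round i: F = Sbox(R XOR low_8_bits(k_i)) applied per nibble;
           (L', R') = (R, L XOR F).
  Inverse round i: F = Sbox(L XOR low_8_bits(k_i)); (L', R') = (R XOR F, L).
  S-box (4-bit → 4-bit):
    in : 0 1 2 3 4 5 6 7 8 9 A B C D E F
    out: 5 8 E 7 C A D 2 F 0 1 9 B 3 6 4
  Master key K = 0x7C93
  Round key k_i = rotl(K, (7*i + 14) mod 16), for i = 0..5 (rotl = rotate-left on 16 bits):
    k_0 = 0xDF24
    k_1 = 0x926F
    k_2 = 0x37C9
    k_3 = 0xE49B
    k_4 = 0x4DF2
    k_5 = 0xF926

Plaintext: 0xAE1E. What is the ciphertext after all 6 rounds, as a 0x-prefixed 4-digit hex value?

0xEEC5

s_0 = plaintext = 0xAE1E
s_1 = Round(s_0, k_0) = 0x1EDF
s_2 = Round(s_1, k_1) = 0xDF8B
s_3 = Round(s_2, k_2) = 0x8B11
s_4 = Round(s_3, k_3) = 0x117A
s_5 = Round(s_4, k_4) = 0x7AEE
s_6 = Round(s_5, k_5) = 0xEEC5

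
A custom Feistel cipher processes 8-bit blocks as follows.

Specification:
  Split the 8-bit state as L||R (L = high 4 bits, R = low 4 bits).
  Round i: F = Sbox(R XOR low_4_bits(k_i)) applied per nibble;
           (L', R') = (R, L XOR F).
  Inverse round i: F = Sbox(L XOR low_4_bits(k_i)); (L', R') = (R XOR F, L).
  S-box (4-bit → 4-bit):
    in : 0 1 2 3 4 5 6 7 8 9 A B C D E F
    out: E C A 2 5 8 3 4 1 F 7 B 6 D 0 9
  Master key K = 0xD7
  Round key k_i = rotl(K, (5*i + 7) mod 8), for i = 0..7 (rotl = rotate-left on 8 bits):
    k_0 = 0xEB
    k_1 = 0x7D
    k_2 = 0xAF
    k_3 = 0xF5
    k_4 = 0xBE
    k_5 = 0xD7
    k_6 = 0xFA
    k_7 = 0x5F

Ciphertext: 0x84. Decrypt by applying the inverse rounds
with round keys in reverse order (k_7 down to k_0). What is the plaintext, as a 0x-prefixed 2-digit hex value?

0x8E

s_0 = ciphertext = 0x84
s_1 = InvRound(s_0, k_7) = 0x08
s_2 = InvRound(s_1, k_6) = 0xF0
s_3 = InvRound(s_2, k_5) = 0x1F
s_4 = InvRound(s_3, k_4) = 0x61
s_5 = InvRound(s_4, k_3) = 0x36
s_6 = InvRound(s_5, k_2) = 0x03
s_7 = InvRound(s_6, k_1) = 0xE0
s_8 = InvRound(s_7, k_0) = 0x8E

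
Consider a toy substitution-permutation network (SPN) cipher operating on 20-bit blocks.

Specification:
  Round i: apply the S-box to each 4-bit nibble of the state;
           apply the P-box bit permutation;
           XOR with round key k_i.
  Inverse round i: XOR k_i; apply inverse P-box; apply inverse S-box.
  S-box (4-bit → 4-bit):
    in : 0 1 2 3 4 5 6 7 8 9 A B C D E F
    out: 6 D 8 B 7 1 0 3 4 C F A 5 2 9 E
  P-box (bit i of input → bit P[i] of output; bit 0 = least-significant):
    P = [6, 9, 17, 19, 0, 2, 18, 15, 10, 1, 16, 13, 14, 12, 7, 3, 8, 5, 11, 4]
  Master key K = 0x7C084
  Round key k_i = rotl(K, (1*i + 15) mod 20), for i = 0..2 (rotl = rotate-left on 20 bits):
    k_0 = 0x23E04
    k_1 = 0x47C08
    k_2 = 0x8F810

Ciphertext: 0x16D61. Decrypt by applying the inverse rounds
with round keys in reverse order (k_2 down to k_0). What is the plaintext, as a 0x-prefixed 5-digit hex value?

s_0 = ciphertext = 0x16D61
s_1 = InvRound(s_0, k_2) = 0x3DCEE
s_2 = InvRound(s_1, k_1) = 0xD8FFC
s_3 = InvRound(s_2, k_0) = 0x3F991

0x3F991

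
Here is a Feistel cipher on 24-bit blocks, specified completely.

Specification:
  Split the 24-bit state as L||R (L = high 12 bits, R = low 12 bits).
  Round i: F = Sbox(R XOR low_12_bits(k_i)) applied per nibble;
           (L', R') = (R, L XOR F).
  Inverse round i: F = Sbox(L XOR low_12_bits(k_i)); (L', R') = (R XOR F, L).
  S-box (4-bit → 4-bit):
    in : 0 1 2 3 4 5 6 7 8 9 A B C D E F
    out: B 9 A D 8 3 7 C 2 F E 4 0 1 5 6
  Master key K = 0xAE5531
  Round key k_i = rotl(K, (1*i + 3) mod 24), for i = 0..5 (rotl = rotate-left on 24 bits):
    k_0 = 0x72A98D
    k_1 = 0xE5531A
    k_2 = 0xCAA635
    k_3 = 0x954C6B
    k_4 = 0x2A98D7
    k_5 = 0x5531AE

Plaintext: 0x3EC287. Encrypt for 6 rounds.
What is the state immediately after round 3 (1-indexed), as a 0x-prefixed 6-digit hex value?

0xA05789

s_0 = plaintext = 0x3EC287
s_1 = Round(s_0, k_0) = 0x287752
s_2 = Round(s_1, k_1) = 0x752A05
s_3 = Round(s_2, k_2) = 0xA05789
s_4 = Round(s_3, k_3) = 0x789E5F
s_5 = Round(s_4, k_4) = 0xE5F0AB
s_6 = Round(s_5, k_5) = 0x0AB7EC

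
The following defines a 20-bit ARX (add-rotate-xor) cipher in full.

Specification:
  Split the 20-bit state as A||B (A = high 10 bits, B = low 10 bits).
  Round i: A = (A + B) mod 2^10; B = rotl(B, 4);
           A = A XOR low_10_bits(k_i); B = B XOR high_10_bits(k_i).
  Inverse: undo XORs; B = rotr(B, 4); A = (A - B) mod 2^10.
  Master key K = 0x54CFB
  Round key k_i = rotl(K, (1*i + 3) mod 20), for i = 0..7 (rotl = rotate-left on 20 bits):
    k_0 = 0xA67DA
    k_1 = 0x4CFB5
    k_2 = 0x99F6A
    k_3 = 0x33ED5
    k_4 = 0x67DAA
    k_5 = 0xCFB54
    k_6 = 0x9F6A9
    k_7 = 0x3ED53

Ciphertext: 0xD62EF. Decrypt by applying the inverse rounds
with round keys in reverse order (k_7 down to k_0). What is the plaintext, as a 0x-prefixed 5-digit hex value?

0xC8E91

s_0 = ciphertext = 0xD62EF
s_1 = InvRound(s_0, k_7) = 0x3A921
s_2 = InvRound(s_1, k_6) = 0xC3B35
s_3 = InvRound(s_2, k_5) = 0x66AC0
s_4 = InvRound(s_3, k_4) = 0x0EFF5
s_5 = InvRound(s_4, k_3) = 0x0EEB3
s_6 = InvRound(s_5, k_2) = 0x9110D
s_7 = InvRound(s_6, k_1) = 0x9BB83
s_8 = InvRound(s_7, k_0) = 0xC8E91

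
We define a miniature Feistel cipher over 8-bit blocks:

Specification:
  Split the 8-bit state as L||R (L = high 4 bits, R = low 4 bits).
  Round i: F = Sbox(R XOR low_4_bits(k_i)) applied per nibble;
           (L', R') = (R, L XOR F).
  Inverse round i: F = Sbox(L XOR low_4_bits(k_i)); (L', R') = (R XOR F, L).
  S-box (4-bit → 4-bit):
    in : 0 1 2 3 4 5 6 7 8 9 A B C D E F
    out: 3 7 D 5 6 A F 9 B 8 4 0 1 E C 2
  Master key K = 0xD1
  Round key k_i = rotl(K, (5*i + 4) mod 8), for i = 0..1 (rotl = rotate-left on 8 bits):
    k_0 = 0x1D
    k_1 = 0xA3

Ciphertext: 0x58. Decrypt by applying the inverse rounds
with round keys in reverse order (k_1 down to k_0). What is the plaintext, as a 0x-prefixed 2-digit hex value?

0x17

s_0 = ciphertext = 0x58
s_1 = InvRound(s_0, k_1) = 0x75
s_2 = InvRound(s_1, k_0) = 0x17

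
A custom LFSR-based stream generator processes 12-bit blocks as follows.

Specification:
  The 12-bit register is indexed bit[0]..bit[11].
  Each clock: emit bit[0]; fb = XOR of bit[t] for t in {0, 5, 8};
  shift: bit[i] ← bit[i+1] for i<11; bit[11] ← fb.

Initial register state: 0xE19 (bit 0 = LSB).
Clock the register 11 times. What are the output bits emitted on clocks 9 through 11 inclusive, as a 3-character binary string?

reg_0 = 0xE19
clock 1: out=1, reg = 0xF0C
clock 2: out=0, reg = 0xF86
clock 3: out=0, reg = 0xFC3
clock 4: out=1, reg = 0x7E1
clock 5: out=1, reg = 0xBF0
clock 6: out=0, reg = 0x5F8
clock 7: out=0, reg = 0x2FC
clock 8: out=0, reg = 0x97E
clock 9: out=0, reg = 0x4BF
clock 10: out=1, reg = 0x25F
clock 11: out=1, reg = 0x92F

011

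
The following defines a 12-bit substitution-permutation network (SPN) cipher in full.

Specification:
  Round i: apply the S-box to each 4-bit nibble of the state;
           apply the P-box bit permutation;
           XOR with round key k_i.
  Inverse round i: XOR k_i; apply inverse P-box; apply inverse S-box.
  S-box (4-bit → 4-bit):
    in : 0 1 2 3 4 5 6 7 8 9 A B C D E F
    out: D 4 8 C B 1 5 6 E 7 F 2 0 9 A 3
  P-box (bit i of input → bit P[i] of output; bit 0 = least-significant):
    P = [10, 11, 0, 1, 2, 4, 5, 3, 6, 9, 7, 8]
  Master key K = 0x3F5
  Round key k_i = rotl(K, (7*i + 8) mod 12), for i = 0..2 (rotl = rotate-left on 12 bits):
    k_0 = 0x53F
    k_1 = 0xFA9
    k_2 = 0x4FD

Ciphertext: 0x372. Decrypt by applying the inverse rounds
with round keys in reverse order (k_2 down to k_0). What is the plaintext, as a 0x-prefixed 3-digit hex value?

s_0 = ciphertext = 0x372
s_1 = InvRound(s_0, k_2) = 0x8D0
s_2 = InvRound(s_1, k_1) = 0x486
s_3 = InvRound(s_2, k_0) = 0x381

0x381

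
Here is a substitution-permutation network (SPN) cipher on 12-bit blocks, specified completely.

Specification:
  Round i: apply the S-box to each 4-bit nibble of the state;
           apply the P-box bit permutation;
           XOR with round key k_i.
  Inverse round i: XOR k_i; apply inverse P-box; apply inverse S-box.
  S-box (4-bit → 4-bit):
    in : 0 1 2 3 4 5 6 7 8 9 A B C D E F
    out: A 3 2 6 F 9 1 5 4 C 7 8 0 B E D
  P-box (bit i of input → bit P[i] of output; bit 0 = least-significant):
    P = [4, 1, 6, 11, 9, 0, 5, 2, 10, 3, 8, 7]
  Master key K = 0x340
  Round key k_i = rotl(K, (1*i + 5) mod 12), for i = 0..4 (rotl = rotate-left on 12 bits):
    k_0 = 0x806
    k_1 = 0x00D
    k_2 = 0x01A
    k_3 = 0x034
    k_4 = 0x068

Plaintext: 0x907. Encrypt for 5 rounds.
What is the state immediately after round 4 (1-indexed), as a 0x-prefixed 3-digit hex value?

s_0 = plaintext = 0x907
s_1 = Round(s_0, k_0) = 0x9D3
s_2 = Round(s_1, k_1) = 0x3CA
s_3 = Round(s_2, k_2) = 0x140
s_4 = Round(s_3, k_3) = 0xE1B
s_5 = Round(s_4, k_4) = 0xBE1

0xE1B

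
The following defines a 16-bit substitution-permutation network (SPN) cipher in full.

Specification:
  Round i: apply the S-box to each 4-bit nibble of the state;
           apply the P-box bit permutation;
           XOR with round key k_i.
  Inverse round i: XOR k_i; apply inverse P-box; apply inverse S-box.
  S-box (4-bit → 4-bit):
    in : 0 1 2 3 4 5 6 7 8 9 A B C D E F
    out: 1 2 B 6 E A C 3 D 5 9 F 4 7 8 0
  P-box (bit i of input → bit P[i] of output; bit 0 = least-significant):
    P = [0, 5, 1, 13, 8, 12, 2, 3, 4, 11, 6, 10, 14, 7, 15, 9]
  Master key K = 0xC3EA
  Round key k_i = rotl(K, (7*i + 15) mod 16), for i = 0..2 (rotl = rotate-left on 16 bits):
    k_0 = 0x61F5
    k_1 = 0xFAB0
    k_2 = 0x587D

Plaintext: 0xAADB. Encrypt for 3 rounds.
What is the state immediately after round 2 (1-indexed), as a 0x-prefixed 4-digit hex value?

s_0 = plaintext = 0xAADB
s_1 = Round(s_0, k_0) = 0x16C2
s_2 = Round(s_1, k_1) = 0xDE55
s_3 = Round(s_2, k_2) = 0xACD5

0xDE55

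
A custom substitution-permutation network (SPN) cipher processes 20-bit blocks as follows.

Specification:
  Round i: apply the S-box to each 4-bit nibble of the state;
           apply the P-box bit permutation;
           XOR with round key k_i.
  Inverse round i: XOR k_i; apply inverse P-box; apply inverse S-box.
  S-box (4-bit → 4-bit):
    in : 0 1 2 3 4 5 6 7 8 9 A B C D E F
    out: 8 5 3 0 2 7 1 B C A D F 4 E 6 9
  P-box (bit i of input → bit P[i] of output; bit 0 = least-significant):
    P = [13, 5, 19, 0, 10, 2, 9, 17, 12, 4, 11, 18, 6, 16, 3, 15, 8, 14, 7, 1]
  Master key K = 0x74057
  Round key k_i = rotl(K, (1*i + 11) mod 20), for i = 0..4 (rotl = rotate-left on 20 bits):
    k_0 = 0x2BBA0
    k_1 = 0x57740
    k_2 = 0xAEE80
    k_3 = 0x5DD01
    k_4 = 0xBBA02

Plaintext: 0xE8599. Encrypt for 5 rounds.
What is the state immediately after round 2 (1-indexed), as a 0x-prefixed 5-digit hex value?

0xD7123

s_0 = plaintext = 0xE8599
s_1 = Round(s_0, k_0) = 0x0631D
s_2 = Round(s_1, k_1) = 0xD7123
s_3 = Round(s_2, k_2) = 0xB3246
s_4 = Round(s_3, k_3) = 0x5AC97
s_5 = Round(s_4, k_4) = 0x953EF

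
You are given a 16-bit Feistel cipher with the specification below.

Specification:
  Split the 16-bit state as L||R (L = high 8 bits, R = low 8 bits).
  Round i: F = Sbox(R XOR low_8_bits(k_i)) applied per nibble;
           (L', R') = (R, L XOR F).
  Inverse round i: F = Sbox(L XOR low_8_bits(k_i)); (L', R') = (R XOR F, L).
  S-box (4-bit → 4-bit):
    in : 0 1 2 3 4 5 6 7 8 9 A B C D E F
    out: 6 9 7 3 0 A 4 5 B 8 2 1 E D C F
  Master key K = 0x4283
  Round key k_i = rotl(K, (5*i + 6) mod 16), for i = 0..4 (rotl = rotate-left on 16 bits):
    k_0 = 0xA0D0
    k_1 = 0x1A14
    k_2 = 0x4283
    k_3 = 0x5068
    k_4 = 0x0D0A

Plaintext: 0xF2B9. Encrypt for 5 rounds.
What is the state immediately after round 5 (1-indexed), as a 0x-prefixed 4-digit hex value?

s_0 = plaintext = 0xF2B9
s_1 = Round(s_0, k_0) = 0xB9BA
s_2 = Round(s_1, k_1) = 0xBA95
s_3 = Round(s_2, k_2) = 0x952E
s_4 = Round(s_3, k_3) = 0x2E91
s_5 = Round(s_4, k_4) = 0x91AF

0x91AF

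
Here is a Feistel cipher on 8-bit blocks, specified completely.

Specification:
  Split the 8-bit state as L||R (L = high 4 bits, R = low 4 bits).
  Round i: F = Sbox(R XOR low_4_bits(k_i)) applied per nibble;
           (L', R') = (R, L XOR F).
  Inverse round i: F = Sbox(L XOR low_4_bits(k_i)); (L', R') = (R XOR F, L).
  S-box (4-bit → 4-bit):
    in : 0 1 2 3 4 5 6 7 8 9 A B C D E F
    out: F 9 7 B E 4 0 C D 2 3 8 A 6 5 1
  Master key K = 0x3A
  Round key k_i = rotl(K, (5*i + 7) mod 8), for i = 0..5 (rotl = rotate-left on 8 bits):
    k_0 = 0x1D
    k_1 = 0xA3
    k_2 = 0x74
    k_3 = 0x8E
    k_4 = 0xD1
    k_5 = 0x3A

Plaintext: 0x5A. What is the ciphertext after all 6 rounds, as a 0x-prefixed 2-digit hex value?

0x6A

s_0 = plaintext = 0x5A
s_1 = Round(s_0, k_0) = 0xA9
s_2 = Round(s_1, k_1) = 0x99
s_3 = Round(s_2, k_2) = 0x9F
s_4 = Round(s_3, k_3) = 0xF0
s_5 = Round(s_4, k_4) = 0x06
s_6 = Round(s_5, k_5) = 0x6A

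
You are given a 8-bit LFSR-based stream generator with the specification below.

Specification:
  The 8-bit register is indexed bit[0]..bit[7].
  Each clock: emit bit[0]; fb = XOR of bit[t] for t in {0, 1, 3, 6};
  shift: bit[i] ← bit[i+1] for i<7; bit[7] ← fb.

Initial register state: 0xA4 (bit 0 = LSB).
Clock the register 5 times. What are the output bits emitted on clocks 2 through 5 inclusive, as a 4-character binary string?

reg_0 = 0xA4
clock 1: out=0, reg = 0x52
clock 2: out=0, reg = 0x29
clock 3: out=1, reg = 0x14
clock 4: out=0, reg = 0x0A
clock 5: out=0, reg = 0x05

0100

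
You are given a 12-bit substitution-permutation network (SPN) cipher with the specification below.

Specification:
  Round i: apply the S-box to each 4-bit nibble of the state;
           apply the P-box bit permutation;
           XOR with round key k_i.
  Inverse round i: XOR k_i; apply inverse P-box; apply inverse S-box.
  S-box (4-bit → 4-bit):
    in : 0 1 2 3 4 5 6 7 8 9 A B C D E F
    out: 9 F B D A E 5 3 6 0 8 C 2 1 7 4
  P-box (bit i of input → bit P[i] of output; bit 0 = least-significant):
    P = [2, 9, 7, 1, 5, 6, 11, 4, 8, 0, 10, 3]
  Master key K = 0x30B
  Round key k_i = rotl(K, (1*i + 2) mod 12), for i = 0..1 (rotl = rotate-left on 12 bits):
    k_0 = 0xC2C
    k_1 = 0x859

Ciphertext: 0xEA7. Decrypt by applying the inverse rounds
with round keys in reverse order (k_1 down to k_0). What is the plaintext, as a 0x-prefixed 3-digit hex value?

s_0 = ciphertext = 0xEA7
s_1 = InvRound(s_0, k_1) = 0xB21
s_2 = InvRound(s_1, k_0) = 0x197

0x197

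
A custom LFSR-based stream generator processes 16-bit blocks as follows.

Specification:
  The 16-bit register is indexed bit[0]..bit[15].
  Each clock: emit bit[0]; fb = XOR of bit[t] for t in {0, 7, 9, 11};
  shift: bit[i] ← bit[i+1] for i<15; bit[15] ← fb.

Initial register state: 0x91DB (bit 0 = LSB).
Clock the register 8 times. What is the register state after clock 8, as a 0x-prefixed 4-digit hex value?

0xE291

reg_0 = 0x91DB
clock 1: out=1, reg = 0x48ED
clock 2: out=1, reg = 0xA476
clock 3: out=0, reg = 0x523B
clock 4: out=1, reg = 0x291D
clock 5: out=1, reg = 0x148E
clock 6: out=0, reg = 0x8A47
clock 7: out=1, reg = 0xC523
clock 8: out=1, reg = 0xE291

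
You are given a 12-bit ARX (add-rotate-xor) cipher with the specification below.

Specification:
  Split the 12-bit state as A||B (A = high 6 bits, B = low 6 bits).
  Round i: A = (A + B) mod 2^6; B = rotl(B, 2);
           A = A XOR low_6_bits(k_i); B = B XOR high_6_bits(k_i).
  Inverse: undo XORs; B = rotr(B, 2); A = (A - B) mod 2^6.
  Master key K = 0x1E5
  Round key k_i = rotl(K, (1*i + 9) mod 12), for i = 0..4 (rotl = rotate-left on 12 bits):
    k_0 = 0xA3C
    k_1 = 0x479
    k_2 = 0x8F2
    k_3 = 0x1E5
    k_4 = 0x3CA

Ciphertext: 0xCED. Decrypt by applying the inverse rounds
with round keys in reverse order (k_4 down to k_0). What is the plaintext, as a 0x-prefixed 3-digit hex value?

s_0 = ciphertext = 0xCED
s_1 = InvRound(s_0, k_4) = 0x468
s_2 = InvRound(s_1, k_3) = 0xE7B
s_3 = InvRound(s_2, k_2) = 0x146
s_4 = InvRound(s_3, k_1) = 0x1F5
s_5 = InvRound(s_4, k_0) = 0x917

0x917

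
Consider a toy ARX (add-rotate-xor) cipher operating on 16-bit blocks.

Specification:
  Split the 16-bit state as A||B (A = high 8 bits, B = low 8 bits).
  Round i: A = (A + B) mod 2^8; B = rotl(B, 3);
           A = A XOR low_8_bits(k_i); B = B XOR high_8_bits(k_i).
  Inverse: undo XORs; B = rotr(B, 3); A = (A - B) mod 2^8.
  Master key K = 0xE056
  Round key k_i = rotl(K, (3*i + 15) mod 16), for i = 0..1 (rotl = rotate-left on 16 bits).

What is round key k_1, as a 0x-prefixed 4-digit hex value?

0x815B

K = 0xE056
k_0 = rotl(K, (3*0+15) mod 16) = rotl(K, 15) = 0x702B
k_1 = rotl(K, (3*1+15) mod 16) = rotl(K, 2) = 0x815B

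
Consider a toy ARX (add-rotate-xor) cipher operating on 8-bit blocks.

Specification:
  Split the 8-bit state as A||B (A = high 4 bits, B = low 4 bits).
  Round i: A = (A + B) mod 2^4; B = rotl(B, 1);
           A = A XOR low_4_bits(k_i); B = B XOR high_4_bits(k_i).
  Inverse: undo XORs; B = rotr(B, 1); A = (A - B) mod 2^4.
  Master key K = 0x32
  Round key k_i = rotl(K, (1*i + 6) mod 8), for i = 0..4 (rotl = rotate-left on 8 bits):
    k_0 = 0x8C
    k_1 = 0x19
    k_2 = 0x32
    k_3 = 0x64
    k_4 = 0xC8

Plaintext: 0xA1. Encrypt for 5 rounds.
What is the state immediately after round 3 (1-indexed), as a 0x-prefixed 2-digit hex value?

0xEB

s_0 = plaintext = 0xA1
s_1 = Round(s_0, k_0) = 0x7A
s_2 = Round(s_1, k_1) = 0x84
s_3 = Round(s_2, k_2) = 0xEB
s_4 = Round(s_3, k_3) = 0xD1
s_5 = Round(s_4, k_4) = 0x6E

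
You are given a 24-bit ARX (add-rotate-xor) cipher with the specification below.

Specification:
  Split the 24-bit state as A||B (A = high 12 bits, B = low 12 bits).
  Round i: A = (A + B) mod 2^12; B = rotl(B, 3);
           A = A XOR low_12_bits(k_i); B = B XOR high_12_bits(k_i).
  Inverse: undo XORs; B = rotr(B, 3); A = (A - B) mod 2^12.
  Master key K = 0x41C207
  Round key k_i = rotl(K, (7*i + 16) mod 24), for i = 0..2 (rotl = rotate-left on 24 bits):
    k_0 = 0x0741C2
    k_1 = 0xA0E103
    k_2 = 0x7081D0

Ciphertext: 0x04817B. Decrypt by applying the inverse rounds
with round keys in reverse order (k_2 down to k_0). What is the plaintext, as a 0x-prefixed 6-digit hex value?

s_0 = ciphertext = 0x04817B
s_1 = InvRound(s_0, k_2) = 0xACA6CE
s_2 = InvRound(s_1, k_1) = 0xA31198
s_3 = InvRound(s_2, k_0) = 0x3B683D

0x3B683D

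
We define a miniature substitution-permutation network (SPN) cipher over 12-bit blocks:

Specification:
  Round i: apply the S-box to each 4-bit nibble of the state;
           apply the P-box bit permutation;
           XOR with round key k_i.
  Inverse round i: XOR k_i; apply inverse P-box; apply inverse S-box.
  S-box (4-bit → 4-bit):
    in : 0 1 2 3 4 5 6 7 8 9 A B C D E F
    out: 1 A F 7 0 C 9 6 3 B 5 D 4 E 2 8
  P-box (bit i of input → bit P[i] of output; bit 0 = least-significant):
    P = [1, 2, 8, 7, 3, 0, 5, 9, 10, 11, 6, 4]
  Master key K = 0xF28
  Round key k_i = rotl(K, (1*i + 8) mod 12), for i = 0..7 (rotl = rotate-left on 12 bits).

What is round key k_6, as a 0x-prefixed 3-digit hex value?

K = 0xF28
k_0 = rotl(K, (1*0+8) mod 12) = rotl(K, 8) = 0x8F2
k_1 = rotl(K, (1*1+8) mod 12) = rotl(K, 9) = 0x1E5
k_2 = rotl(K, (1*2+8) mod 12) = rotl(K, 10) = 0x3CA
k_3 = rotl(K, (1*3+8) mod 12) = rotl(K, 11) = 0x794
k_4 = rotl(K, (1*4+8) mod 12) = rotl(K, 0) = 0xF28
k_5 = rotl(K, (1*5+8) mod 12) = rotl(K, 1) = 0xE51
k_6 = rotl(K, (1*6+8) mod 12) = rotl(K, 2) = 0xCA3

0xCA3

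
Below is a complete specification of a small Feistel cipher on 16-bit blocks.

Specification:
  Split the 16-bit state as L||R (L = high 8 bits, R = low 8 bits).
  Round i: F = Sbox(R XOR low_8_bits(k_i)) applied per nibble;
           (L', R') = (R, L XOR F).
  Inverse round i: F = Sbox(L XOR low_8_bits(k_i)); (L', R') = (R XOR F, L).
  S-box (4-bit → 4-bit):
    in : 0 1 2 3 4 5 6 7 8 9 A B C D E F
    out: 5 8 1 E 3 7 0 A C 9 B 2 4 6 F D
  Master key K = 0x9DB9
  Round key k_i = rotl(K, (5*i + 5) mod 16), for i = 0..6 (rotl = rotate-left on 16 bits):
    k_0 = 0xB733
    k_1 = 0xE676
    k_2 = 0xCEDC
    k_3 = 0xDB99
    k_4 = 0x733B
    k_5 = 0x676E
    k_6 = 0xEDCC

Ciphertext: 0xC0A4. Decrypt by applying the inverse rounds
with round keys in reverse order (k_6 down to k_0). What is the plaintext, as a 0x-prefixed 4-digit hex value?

s_0 = ciphertext = 0xC0A4
s_1 = InvRound(s_0, k_6) = 0xF0C0
s_2 = InvRound(s_1, k_5) = 0x5FF0
s_3 = InvRound(s_2, k_4) = 0xF35F
s_4 = InvRound(s_3, k_3) = 0x54F3
s_5 = InvRound(s_4, k_2) = 0x3F54
s_6 = InvRound(s_5, k_1) = 0x6D3F
s_7 = InvRound(s_6, k_0) = 0x406D

0x406D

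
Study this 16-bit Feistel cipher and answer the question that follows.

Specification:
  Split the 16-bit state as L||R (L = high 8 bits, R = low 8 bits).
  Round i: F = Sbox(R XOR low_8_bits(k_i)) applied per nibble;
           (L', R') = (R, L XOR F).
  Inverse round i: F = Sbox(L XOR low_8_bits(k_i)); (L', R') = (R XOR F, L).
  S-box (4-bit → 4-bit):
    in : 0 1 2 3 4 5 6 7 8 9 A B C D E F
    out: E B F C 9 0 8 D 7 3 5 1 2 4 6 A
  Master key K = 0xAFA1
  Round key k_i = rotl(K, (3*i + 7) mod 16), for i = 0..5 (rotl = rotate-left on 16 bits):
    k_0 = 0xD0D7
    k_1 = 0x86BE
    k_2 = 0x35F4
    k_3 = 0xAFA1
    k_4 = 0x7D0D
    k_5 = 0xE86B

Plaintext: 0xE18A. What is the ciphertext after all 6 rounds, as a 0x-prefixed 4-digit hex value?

0x2128

s_0 = plaintext = 0xE18A
s_1 = Round(s_0, k_0) = 0x8AE5
s_2 = Round(s_1, k_1) = 0xE58B
s_3 = Round(s_2, k_2) = 0x8B3F
s_4 = Round(s_3, k_3) = 0x3FBD
s_5 = Round(s_4, k_4) = 0xBD21
s_6 = Round(s_5, k_5) = 0x2128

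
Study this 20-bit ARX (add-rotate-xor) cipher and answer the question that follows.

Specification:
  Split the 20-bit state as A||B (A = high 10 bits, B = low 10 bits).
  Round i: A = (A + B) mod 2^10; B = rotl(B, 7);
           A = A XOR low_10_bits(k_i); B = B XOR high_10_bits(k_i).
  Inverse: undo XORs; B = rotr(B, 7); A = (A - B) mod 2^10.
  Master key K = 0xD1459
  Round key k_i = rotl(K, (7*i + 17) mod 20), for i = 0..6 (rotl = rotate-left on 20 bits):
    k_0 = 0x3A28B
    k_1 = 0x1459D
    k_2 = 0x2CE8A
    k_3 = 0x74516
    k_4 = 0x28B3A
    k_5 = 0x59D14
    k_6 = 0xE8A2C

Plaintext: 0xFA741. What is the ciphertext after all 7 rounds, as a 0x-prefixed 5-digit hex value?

s_0 = plaintext = 0xFA741
s_1 = Round(s_0, k_0) = 0x68400
s_2 = Round(s_1, k_1) = 0x0F051
s_3 = Round(s_2, k_2) = 0x81C39
s_4 = Round(s_3, k_3) = 0xD5956
s_5 = Round(s_4, k_4) = 0xE5B88
s_6 = Round(s_5, k_5) = 0x82916
s_7 = Round(s_6, k_6) = 0x43080

0x43080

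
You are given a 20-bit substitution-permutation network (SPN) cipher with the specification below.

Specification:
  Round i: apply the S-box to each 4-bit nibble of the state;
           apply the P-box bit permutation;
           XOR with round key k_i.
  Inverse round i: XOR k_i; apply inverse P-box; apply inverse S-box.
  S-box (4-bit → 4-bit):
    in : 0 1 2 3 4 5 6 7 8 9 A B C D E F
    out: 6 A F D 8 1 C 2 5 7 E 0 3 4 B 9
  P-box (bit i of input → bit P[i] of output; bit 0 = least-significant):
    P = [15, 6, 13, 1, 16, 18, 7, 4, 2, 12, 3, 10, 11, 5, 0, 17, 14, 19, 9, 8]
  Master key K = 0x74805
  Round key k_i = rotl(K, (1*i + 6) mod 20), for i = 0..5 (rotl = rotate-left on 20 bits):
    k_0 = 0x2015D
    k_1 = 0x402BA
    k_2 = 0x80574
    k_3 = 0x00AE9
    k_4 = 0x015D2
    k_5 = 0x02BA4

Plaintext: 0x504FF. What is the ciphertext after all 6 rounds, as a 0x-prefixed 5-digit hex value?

s_0 = plaintext = 0x504FF
s_1 = Round(s_0, k_0) = 0x3C56E
s_2 = Round(s_1, k_1) = 0x4C94C
s_3 = Round(s_2, k_2) = 0x89C08
s_4 = Round(s_3, k_3) = 0x4F04C
s_5 = Round(s_4, k_4) = 0x28C8A
s_6 = Round(s_5, k_5) = 0x95063

0x95063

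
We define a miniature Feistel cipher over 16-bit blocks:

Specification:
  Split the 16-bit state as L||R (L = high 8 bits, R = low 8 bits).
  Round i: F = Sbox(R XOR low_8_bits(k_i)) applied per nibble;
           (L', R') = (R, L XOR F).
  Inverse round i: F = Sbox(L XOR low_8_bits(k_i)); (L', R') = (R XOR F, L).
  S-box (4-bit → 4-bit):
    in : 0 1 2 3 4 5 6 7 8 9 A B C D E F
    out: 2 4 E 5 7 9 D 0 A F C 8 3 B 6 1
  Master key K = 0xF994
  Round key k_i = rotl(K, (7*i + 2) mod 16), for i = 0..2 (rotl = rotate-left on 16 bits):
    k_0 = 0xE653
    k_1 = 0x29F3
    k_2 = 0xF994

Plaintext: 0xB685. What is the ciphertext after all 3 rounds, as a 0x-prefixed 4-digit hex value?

0x9F23

s_0 = plaintext = 0xB685
s_1 = Round(s_0, k_0) = 0x850B
s_2 = Round(s_1, k_1) = 0x0B9F
s_3 = Round(s_2, k_2) = 0x9F23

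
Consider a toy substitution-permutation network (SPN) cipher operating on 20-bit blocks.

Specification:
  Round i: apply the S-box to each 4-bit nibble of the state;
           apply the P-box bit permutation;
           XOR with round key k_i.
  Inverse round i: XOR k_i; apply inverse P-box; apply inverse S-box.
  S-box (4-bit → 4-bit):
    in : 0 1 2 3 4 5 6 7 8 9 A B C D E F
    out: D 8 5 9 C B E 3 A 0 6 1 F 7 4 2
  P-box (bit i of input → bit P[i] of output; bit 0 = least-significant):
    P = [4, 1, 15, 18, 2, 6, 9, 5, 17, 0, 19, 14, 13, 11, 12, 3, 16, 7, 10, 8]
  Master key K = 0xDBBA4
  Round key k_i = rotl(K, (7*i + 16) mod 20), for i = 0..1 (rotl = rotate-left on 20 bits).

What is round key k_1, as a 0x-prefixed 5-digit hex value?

K = 0xDBBA4
k_0 = rotl(K, (7*0+16) mod 20) = rotl(K, 16) = 0x4DBBA
k_1 = rotl(K, (7*1+16) mod 20) = rotl(K, 3) = 0xDDD26

0xDDD26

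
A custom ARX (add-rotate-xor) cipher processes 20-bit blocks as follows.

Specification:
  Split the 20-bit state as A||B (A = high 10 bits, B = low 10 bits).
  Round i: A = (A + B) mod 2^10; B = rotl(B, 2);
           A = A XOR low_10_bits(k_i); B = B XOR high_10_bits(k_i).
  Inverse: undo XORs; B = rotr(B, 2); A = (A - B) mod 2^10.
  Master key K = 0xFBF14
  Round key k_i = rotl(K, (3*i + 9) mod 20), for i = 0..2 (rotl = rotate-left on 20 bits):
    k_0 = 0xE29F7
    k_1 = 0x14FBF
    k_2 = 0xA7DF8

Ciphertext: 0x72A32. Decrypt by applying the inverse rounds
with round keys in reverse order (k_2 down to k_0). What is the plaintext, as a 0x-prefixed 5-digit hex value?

0x2E0F5

s_0 = ciphertext = 0x72A32
s_1 = InvRound(s_0, k_2) = 0xC1D2B
s_2 = InvRound(s_1, k_1) = 0x1685E
s_3 = InvRound(s_2, k_0) = 0x2E0F5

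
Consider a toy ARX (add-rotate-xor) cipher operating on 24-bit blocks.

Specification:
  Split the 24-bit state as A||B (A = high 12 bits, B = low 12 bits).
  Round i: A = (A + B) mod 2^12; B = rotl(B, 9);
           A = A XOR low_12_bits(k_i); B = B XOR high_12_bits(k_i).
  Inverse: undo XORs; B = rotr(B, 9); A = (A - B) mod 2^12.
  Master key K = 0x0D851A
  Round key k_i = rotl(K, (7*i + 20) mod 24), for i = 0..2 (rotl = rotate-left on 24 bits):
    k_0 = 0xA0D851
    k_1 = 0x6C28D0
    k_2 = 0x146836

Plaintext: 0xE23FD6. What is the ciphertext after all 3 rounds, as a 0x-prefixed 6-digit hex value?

s_0 = plaintext = 0xE23FD6
s_1 = Round(s_0, k_0) = 0x5A87F7
s_2 = Round(s_1, k_1) = 0x54F83C
s_3 = Round(s_2, k_2) = 0x5BD841

0x5BD841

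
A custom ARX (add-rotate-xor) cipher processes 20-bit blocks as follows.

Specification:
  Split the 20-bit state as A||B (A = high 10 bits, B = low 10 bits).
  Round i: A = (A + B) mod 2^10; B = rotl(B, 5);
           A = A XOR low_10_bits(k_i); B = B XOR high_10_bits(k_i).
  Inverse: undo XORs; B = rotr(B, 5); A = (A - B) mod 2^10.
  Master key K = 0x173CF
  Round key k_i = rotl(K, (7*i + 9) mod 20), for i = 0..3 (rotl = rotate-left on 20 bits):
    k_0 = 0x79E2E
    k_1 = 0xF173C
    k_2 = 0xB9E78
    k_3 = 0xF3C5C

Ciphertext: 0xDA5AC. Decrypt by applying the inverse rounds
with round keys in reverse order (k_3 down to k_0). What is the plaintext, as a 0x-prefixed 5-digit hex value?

s_0 = ciphertext = 0xDA5AC
s_1 = InvRound(s_0, k_3) = 0xB0873
s_2 = InvRound(s_1, k_2) = 0x89A94
s_3 = InvRound(s_2, k_1) = 0xBC22A
s_4 = InvRound(s_3, k_0) = 0xC81BE

0xC81BE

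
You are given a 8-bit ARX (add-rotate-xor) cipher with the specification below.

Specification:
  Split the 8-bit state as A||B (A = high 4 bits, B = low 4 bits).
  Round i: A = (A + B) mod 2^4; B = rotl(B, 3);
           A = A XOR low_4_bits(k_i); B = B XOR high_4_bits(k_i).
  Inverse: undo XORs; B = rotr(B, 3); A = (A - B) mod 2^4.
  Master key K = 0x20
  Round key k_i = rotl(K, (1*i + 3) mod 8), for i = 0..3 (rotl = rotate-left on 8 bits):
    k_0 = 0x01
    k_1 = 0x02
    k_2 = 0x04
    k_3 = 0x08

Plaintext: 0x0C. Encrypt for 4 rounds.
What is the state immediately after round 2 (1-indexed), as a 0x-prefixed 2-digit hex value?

s_0 = plaintext = 0x0C
s_1 = Round(s_0, k_0) = 0xD6
s_2 = Round(s_1, k_1) = 0x13
s_3 = Round(s_2, k_2) = 0x09
s_4 = Round(s_3, k_3) = 0x1C

0x13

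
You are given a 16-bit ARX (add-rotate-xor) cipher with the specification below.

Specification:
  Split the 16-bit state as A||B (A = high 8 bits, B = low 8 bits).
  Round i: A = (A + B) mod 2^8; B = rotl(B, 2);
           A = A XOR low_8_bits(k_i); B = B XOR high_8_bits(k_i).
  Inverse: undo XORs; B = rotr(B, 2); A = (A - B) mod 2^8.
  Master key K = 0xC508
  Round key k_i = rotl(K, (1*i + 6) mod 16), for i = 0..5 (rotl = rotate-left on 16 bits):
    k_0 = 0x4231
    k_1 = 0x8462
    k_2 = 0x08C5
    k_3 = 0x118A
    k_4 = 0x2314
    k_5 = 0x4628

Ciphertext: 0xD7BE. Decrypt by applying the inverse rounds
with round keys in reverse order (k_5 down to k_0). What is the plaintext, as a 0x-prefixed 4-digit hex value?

0x6AAE

s_0 = ciphertext = 0xD7BE
s_1 = InvRound(s_0, k_5) = 0xC13E
s_2 = InvRound(s_1, k_4) = 0x8E47
s_3 = InvRound(s_2, k_3) = 0x6F95
s_4 = InvRound(s_3, k_2) = 0x4367
s_5 = InvRound(s_4, k_1) = 0x29F8
s_6 = InvRound(s_5, k_0) = 0x6AAE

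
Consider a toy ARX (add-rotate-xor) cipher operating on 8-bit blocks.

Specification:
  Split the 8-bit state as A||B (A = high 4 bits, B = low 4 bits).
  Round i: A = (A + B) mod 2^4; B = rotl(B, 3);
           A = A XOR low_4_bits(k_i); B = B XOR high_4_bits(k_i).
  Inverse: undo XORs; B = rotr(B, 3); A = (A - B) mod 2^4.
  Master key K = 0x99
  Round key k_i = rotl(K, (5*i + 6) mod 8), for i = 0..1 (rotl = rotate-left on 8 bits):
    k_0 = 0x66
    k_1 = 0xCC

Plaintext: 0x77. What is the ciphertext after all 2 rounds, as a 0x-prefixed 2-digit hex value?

0x92

s_0 = plaintext = 0x77
s_1 = Round(s_0, k_0) = 0x8D
s_2 = Round(s_1, k_1) = 0x92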